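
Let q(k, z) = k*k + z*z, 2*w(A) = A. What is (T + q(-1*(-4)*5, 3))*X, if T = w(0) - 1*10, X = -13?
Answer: -5187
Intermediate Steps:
w(A) = A/2
q(k, z) = k**2 + z**2
T = -10 (T = (1/2)*0 - 1*10 = 0 - 10 = -10)
(T + q(-1*(-4)*5, 3))*X = (-10 + ((-1*(-4)*5)**2 + 3**2))*(-13) = (-10 + ((4*5)**2 + 9))*(-13) = (-10 + (20**2 + 9))*(-13) = (-10 + (400 + 9))*(-13) = (-10 + 409)*(-13) = 399*(-13) = -5187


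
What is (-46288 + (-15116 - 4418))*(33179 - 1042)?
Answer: -2115321614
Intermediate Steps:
(-46288 + (-15116 - 4418))*(33179 - 1042) = (-46288 - 19534)*32137 = -65822*32137 = -2115321614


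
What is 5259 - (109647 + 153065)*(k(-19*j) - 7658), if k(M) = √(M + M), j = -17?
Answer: 2011853755 - 262712*√646 ≈ 2.0052e+9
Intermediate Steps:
k(M) = √2*√M (k(M) = √(2*M) = √2*√M)
5259 - (109647 + 153065)*(k(-19*j) - 7658) = 5259 - (109647 + 153065)*(√2*√(-19*(-17)) - 7658) = 5259 - 262712*(√2*√323 - 7658) = 5259 - 262712*(√646 - 7658) = 5259 - 262712*(-7658 + √646) = 5259 - (-2011848496 + 262712*√646) = 5259 + (2011848496 - 262712*√646) = 2011853755 - 262712*√646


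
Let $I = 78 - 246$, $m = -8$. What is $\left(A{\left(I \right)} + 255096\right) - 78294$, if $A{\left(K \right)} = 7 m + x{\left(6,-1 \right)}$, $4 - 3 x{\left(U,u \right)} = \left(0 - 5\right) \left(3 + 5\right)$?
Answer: $\frac{530282}{3} \approx 1.7676 \cdot 10^{5}$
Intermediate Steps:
$x{\left(U,u \right)} = \frac{44}{3}$ ($x{\left(U,u \right)} = \frac{4}{3} - \frac{\left(0 - 5\right) \left(3 + 5\right)}{3} = \frac{4}{3} - \frac{\left(-5\right) 8}{3} = \frac{4}{3} - - \frac{40}{3} = \frac{4}{3} + \frac{40}{3} = \frac{44}{3}$)
$I = -168$ ($I = 78 - 246 = -168$)
$A{\left(K \right)} = - \frac{124}{3}$ ($A{\left(K \right)} = 7 \left(-8\right) + \frac{44}{3} = -56 + \frac{44}{3} = - \frac{124}{3}$)
$\left(A{\left(I \right)} + 255096\right) - 78294 = \left(- \frac{124}{3} + 255096\right) - 78294 = \frac{765164}{3} - 78294 = \frac{530282}{3}$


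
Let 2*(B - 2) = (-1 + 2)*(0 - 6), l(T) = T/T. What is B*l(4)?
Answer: -1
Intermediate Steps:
l(T) = 1
B = -1 (B = 2 + ((-1 + 2)*(0 - 6))/2 = 2 + (1*(-6))/2 = 2 + (½)*(-6) = 2 - 3 = -1)
B*l(4) = -1*1 = -1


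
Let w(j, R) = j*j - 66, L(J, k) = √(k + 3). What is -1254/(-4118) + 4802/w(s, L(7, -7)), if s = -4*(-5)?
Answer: 5048368/343853 ≈ 14.682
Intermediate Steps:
s = 20
L(J, k) = √(3 + k)
w(j, R) = -66 + j² (w(j, R) = j² - 66 = -66 + j²)
-1254/(-4118) + 4802/w(s, L(7, -7)) = -1254/(-4118) + 4802/(-66 + 20²) = -1254*(-1/4118) + 4802/(-66 + 400) = 627/2059 + 4802/334 = 627/2059 + 4802*(1/334) = 627/2059 + 2401/167 = 5048368/343853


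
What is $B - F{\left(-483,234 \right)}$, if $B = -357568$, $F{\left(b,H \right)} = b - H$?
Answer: $-356851$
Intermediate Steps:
$B - F{\left(-483,234 \right)} = -357568 - \left(-483 - 234\right) = -357568 - -717 = -357568 + 717 = -356851$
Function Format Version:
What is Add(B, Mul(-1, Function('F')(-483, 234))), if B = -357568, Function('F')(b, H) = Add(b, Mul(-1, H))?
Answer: -356851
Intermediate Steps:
Add(B, Mul(-1, Function('F')(-483, 234))) = Add(-357568, Mul(-1, Add(-483, Mul(-1, 234)))) = Add(-357568, Mul(-1, Add(-483, -234))) = Add(-357568, Mul(-1, -717)) = Add(-357568, 717) = -356851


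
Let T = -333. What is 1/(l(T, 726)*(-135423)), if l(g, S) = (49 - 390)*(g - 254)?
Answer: -1/27107215641 ≈ -3.6891e-11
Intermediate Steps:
l(g, S) = 86614 - 341*g (l(g, S) = -341*(-254 + g) = 86614 - 341*g)
1/(l(T, 726)*(-135423)) = 1/((86614 - 341*(-333))*(-135423)) = -1/135423/(86614 + 113553) = -1/135423/200167 = (1/200167)*(-1/135423) = -1/27107215641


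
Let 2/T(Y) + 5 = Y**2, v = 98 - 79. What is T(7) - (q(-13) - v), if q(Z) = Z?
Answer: 705/22 ≈ 32.045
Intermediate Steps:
v = 19
T(Y) = 2/(-5 + Y**2)
T(7) - (q(-13) - v) = 2/(-5 + 7**2) - (-13 - 1*19) = 2/(-5 + 49) - (-13 - 19) = 2/44 - 1*(-32) = 2*(1/44) + 32 = 1/22 + 32 = 705/22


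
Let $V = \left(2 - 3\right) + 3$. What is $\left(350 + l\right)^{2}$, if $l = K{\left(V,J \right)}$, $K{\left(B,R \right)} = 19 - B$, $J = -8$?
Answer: $134689$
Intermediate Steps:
$V = 2$ ($V = -1 + 3 = 2$)
$l = 17$ ($l = 19 - 2 = 17$)
$\left(350 + l\right)^{2} = \left(350 + 17\right)^{2} = 367^{2} = 134689$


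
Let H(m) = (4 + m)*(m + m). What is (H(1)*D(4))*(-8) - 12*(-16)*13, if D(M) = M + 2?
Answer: 2016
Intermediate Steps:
H(m) = 2*m*(4 + m) (H(m) = (4 + m)*(2*m) = 2*m*(4 + m))
D(M) = 2 + M
(H(1)*D(4))*(-8) - 12*(-16)*13 = ((2*1*(4 + 1))*(2 + 4))*(-8) - 12*(-16)*13 = ((2*1*5)*6)*(-8) + 192*13 = (10*6)*(-8) + 2496 = 60*(-8) + 2496 = -480 + 2496 = 2016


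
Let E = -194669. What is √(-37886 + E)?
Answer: I*√232555 ≈ 482.24*I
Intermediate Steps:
√(-37886 + E) = √(-37886 - 194669) = √(-232555) = I*√232555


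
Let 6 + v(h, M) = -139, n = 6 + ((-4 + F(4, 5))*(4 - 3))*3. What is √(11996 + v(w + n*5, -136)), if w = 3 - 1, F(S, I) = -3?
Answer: √11851 ≈ 108.86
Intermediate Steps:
w = 2
n = -15 (n = 6 + ((-4 - 3)*(4 - 3))*3 = 6 - 7*1*3 = 6 - 7*3 = 6 - 21 = -15)
v(h, M) = -145 (v(h, M) = -6 - 139 = -145)
√(11996 + v(w + n*5, -136)) = √(11996 - 145) = √11851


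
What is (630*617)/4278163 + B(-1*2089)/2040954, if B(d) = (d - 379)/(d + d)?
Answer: 828645464672201/9120087145495839 ≈ 0.090859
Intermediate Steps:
B(d) = (-379 + d)/(2*d) (B(d) = (-379 + d)/((2*d)) = (-379 + d)*(1/(2*d)) = (-379 + d)/(2*d))
(630*617)/4278163 + B(-1*2089)/2040954 = (630*617)/4278163 + ((-379 - 1*2089)/(2*((-1*2089))))/2040954 = 388710*(1/4278163) + ((½)*(-379 - 2089)/(-2089))*(1/2040954) = 388710/4278163 + ((½)*(-1/2089)*(-2468))*(1/2040954) = 388710/4278163 + (1234/2089)*(1/2040954) = 388710/4278163 + 617/2131776453 = 828645464672201/9120087145495839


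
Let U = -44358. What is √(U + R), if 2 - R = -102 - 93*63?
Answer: I*√38395 ≈ 195.95*I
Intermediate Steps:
R = 5963 (R = 2 - (-102 - 93*63) = 2 - (-102 - 5859) = 2 - 1*(-5961) = 2 + 5961 = 5963)
√(U + R) = √(-44358 + 5963) = √(-38395) = I*√38395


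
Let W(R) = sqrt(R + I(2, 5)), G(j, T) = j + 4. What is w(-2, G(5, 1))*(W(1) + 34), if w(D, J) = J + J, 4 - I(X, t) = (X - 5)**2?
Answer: 612 + 36*I ≈ 612.0 + 36.0*I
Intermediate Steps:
I(X, t) = 4 - (-5 + X)**2 (I(X, t) = 4 - (X - 5)**2 = 4 - (-5 + X)**2)
G(j, T) = 4 + j
W(R) = sqrt(-5 + R) (W(R) = sqrt(R + (4 - (-5 + 2)**2)) = sqrt(R + (4 - 1*(-3)**2)) = sqrt(R + (4 - 1*9)) = sqrt(R + (4 - 9)) = sqrt(R - 5) = sqrt(-5 + R))
w(D, J) = 2*J
w(-2, G(5, 1))*(W(1) + 34) = (2*(4 + 5))*(sqrt(-5 + 1) + 34) = (2*9)*(sqrt(-4) + 34) = 18*(2*I + 34) = 18*(34 + 2*I) = 612 + 36*I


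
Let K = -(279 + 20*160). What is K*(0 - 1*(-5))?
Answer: -17395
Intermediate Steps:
K = -3479 (K = -(279 + 3200) = -1*3479 = -3479)
K*(0 - 1*(-5)) = -3479*(0 - 1*(-5)) = -3479*(0 + 5) = -3479*5 = -17395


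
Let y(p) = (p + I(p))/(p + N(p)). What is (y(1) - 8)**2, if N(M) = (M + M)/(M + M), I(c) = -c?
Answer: 64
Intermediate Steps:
N(M) = 1 (N(M) = (2*M)/((2*M)) = (2*M)*(1/(2*M)) = 1)
y(p) = 0 (y(p) = (p - p)/(p + 1) = 0/(1 + p) = 0)
(y(1) - 8)**2 = (0 - 8)**2 = (-8)**2 = 64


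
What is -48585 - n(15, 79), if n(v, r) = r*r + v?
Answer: -54841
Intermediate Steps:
n(v, r) = v + r² (n(v, r) = r² + v = v + r²)
-48585 - n(15, 79) = -48585 - (15 + 79²) = -48585 - (15 + 6241) = -48585 - 1*6256 = -48585 - 6256 = -54841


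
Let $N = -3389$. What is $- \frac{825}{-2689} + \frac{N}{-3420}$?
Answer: $\frac{11934521}{9196380} \approx 1.2977$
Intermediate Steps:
$- \frac{825}{-2689} + \frac{N}{-3420} = - \frac{825}{-2689} - \frac{3389}{-3420} = \left(-825\right) \left(- \frac{1}{2689}\right) - - \frac{3389}{3420} = \frac{825}{2689} + \frac{3389}{3420} = \frac{11934521}{9196380}$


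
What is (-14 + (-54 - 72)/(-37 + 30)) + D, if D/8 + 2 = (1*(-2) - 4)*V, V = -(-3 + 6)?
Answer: 132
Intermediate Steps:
V = -3 (V = -1*3 = -3)
D = 128 (D = -16 + 8*((1*(-2) - 4)*(-3)) = -16 + 8*((-2 - 4)*(-3)) = -16 + 8*(-6*(-3)) = -16 + 8*18 = -16 + 144 = 128)
(-14 + (-54 - 72)/(-37 + 30)) + D = (-14 + (-54 - 72)/(-37 + 30)) + 128 = (-14 - 126/(-7)) + 128 = (-14 - 126*(-1/7)) + 128 = (-14 + 18) + 128 = 4 + 128 = 132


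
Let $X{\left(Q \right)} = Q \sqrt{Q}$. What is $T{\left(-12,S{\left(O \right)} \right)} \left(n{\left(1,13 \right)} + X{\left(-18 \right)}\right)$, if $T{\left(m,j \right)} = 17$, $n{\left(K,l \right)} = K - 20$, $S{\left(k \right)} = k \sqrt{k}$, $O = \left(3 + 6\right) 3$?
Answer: $-323 - 918 i \sqrt{2} \approx -323.0 - 1298.2 i$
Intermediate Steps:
$O = 27$ ($O = 9 \cdot 3 = 27$)
$S{\left(k \right)} = k^{\frac{3}{2}}$
$X{\left(Q \right)} = Q^{\frac{3}{2}}$
$n{\left(K,l \right)} = -20 + K$
$T{\left(-12,S{\left(O \right)} \right)} \left(n{\left(1,13 \right)} + X{\left(-18 \right)}\right) = 17 \left(\left(-20 + 1\right) + \left(-18\right)^{\frac{3}{2}}\right) = 17 \left(-19 - 54 i \sqrt{2}\right) = -323 - 918 i \sqrt{2}$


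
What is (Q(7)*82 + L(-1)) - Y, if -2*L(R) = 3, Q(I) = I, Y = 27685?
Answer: -54225/2 ≈ -27113.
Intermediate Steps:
L(R) = -3/2 (L(R) = -½*3 = -3/2)
(Q(7)*82 + L(-1)) - Y = (7*82 - 3/2) - 1*27685 = (574 - 3/2) - 27685 = 1145/2 - 27685 = -54225/2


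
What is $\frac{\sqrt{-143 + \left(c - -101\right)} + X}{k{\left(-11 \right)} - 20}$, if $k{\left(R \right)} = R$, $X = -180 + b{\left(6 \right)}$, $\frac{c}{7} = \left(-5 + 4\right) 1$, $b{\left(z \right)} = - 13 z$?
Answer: $\frac{258}{31} - \frac{7 i}{31} \approx 8.3226 - 0.22581 i$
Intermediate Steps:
$c = -7$ ($c = 7 \left(-5 + 4\right) 1 = 7 \left(\left(-1\right) 1\right) = 7 \left(-1\right) = -7$)
$X = -258$ ($X = -180 - 78 = -258$)
$\frac{\sqrt{-143 + \left(c - -101\right)} + X}{k{\left(-11 \right)} - 20} = \frac{\sqrt{-143 - -94} - 258}{-11 - 20} = \frac{\sqrt{-143 + \left(-7 + 101\right)} - 258}{-31} = \left(\sqrt{-143 + 94} - 258\right) \left(- \frac{1}{31}\right) = \left(\sqrt{-49} - 258\right) \left(- \frac{1}{31}\right) = \left(7 i - 258\right) \left(- \frac{1}{31}\right) = \left(-258 + 7 i\right) \left(- \frac{1}{31}\right) = \frac{258}{31} - \frac{7 i}{31}$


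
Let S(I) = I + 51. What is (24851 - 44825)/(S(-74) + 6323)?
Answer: -3329/1050 ≈ -3.1705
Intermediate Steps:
S(I) = 51 + I
(24851 - 44825)/(S(-74) + 6323) = (24851 - 44825)/((51 - 74) + 6323) = -19974/(-23 + 6323) = -19974/6300 = -19974*1/6300 = -3329/1050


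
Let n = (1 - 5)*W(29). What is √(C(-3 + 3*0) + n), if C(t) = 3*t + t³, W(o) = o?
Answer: 2*I*√38 ≈ 12.329*I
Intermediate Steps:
n = -116 (n = (1 - 5)*29 = -4*29 = -116)
C(t) = t³ + 3*t
√(C(-3 + 3*0) + n) = √((-3 + 3*0)*(3 + (-3 + 3*0)²) - 116) = √((-3 + 0)*(3 + (-3 + 0)²) - 116) = √(-3*(3 + (-3)²) - 116) = √(-3*(3 + 9) - 116) = √(-3*12 - 116) = √(-36 - 116) = √(-152) = 2*I*√38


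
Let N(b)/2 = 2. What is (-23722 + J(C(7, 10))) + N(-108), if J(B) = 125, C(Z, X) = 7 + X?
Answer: -23593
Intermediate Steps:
N(b) = 4 (N(b) = 2*2 = 4)
(-23722 + J(C(7, 10))) + N(-108) = (-23722 + 125) + 4 = -23597 + 4 = -23593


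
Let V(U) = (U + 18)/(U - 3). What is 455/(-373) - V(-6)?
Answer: 127/1119 ≈ 0.11349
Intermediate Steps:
V(U) = (18 + U)/(-3 + U)
455/(-373) - V(-6) = 455/(-373) - (18 - 6)/(-3 - 6) = 455*(-1/373) - 12/(-9) = -455/373 - (-1)*12/9 = -455/373 - 1*(-4/3) = -455/373 + 4/3 = 127/1119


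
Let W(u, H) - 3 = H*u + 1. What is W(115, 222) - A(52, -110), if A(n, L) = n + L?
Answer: 25592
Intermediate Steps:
W(u, H) = 4 + H*u (W(u, H) = 3 + (H*u + 1) = 3 + (1 + H*u) = 4 + H*u)
A(n, L) = L + n
W(115, 222) - A(52, -110) = (4 + 222*115) - (-110 + 52) = (4 + 25530) - 1*(-58) = 25534 + 58 = 25592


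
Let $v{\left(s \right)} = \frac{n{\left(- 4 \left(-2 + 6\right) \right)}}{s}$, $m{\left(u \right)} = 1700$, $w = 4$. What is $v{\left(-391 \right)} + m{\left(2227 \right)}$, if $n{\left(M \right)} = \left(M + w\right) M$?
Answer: $\frac{664508}{391} \approx 1699.5$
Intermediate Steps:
$n{\left(M \right)} = M \left(4 + M\right)$ ($n{\left(M \right)} = \left(M + 4\right) M = \left(4 + M\right) M = M \left(4 + M\right)$)
$v{\left(s \right)} = \frac{192}{s}$ ($v{\left(s \right)} = \frac{- 4 \left(-2 + 6\right) \left(4 - 4 \left(-2 + 6\right)\right)}{s} = \frac{\left(-4\right) 4 \left(4 - 16\right)}{s} = \frac{\left(-16\right) \left(4 - 16\right)}{s} = \frac{\left(-16\right) \left(-12\right)}{s} = \frac{192}{s}$)
$v{\left(-391 \right)} + m{\left(2227 \right)} = \frac{192}{-391} + 1700 = 192 \left(- \frac{1}{391}\right) + 1700 = - \frac{192}{391} + 1700 = \frac{664508}{391}$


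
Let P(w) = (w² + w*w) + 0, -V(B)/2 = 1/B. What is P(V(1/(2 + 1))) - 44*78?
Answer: -3360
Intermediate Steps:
V(B) = -2/B
P(w) = 2*w² (P(w) = (w² + w²) + 0 = 2*w² + 0 = 2*w²)
P(V(1/(2 + 1))) - 44*78 = 2*(-2/(1/(2 + 1)))² - 44*78 = 2*(-2/(1/3))² - 3432 = 2*(-2/⅓)² - 3432 = 2*(-2*3)² - 3432 = 2*(-6)² - 3432 = 2*36 - 3432 = 72 - 3432 = -3360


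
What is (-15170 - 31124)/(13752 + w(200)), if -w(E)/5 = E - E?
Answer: -23147/6876 ≈ -3.3663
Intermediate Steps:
w(E) = 0 (w(E) = -5*(E - E) = -5*0 = 0)
(-15170 - 31124)/(13752 + w(200)) = (-15170 - 31124)/(13752 + 0) = -46294/13752 = -46294*1/13752 = -23147/6876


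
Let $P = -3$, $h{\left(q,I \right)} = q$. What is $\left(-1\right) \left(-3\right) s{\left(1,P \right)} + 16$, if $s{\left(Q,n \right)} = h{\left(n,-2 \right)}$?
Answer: $7$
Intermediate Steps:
$s{\left(Q,n \right)} = n$
$\left(-1\right) \left(-3\right) s{\left(1,P \right)} + 16 = \left(-1\right) \left(-3\right) \left(-3\right) + 16 = 3 \left(-3\right) + 16 = -9 + 16 = 7$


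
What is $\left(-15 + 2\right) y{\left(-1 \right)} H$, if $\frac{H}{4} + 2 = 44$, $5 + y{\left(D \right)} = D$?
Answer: $13104$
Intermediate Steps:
$y{\left(D \right)} = -5 + D$
$H = 168$ ($H = -8 + 4 \cdot 44 = -8 + 176 = 168$)
$\left(-15 + 2\right) y{\left(-1 \right)} H = \left(-15 + 2\right) \left(-5 - 1\right) 168 = \left(-13\right) \left(-6\right) 168 = 78 \cdot 168 = 13104$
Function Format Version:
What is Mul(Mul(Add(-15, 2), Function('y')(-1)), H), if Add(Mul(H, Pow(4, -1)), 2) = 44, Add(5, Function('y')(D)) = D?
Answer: 13104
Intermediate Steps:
Function('y')(D) = Add(-5, D)
H = 168 (H = Add(-8, Mul(4, 44)) = Add(-8, 176) = 168)
Mul(Mul(Add(-15, 2), Function('y')(-1)), H) = Mul(Mul(Add(-15, 2), Add(-5, -1)), 168) = Mul(Mul(-13, -6), 168) = Mul(78, 168) = 13104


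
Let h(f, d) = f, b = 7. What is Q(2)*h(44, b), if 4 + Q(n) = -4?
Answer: -352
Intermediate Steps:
Q(n) = -8 (Q(n) = -4 - 4 = -8)
Q(2)*h(44, b) = -8*44 = -352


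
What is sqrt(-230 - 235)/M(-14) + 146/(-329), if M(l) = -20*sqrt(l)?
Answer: -146/329 - sqrt(6510)/280 ≈ -0.73193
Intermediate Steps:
sqrt(-230 - 235)/M(-14) + 146/(-329) = sqrt(-230 - 235)/((-20*I*sqrt(14))) + 146/(-329) = sqrt(-465)/((-20*I*sqrt(14))) + 146*(-1/329) = (I*sqrt(465))/((-20*I*sqrt(14))) - 146/329 = (I*sqrt(465))*(I*sqrt(14)/280) - 146/329 = -sqrt(6510)/280 - 146/329 = -146/329 - sqrt(6510)/280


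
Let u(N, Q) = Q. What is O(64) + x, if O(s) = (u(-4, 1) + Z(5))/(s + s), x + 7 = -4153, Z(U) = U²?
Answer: -266227/64 ≈ -4159.8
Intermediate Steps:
x = -4160 (x = -7 - 4153 = -4160)
O(s) = 13/s (O(s) = (1 + 5²)/(s + s) = (1 + 25)/((2*s)) = 26*(1/(2*s)) = 13/s)
O(64) + x = 13/64 - 4160 = -266227/64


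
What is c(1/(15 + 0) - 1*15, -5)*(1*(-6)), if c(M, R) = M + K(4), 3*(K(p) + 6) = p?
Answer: 588/5 ≈ 117.60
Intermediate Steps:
K(p) = -6 + p/3
c(M, R) = -14/3 + M (c(M, R) = M + (-6 + (⅓)*4) = M + (-6 + 4/3) = M - 14/3 = -14/3 + M)
c(1/(15 + 0) - 1*15, -5)*(1*(-6)) = (-14/3 + (1/(15 + 0) - 1*15))*(1*(-6)) = (-14/3 + (1/15 - 15))*(-6) = (-14/3 - 224/15)*(-6) = -98/5*(-6) = 588/5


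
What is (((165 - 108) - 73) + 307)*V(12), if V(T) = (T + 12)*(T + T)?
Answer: 167616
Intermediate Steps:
V(T) = 2*T*(12 + T) (V(T) = (12 + T)*(2*T) = 2*T*(12 + T))
(((165 - 108) - 73) + 307)*V(12) = (((165 - 108) - 73) + 307)*(2*12*(12 + 12)) = ((57 - 73) + 307)*(2*12*24) = (-16 + 307)*576 = 291*576 = 167616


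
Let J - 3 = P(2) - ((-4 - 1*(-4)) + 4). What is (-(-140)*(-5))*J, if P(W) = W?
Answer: -700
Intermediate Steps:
J = 1 (J = 3 + (2 - ((-4 - 1*(-4)) + 4)) = 3 + (2 - ((-4 + 4) + 4)) = 3 + (2 - (0 + 4)) = 3 + (2 - 1*4) = 3 + (2 - 4) = 3 - 2 = 1)
(-(-140)*(-5))*J = -(-140)*(-5)*1 = -28*25*1 = -700*1 = -700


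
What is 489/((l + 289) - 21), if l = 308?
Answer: 163/192 ≈ 0.84896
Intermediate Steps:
489/((l + 289) - 21) = 489/((308 + 289) - 21) = 489/(597 - 21) = 489/576 = 489*(1/576) = 163/192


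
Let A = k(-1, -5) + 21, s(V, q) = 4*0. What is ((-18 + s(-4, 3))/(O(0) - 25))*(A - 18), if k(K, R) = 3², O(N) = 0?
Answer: 216/25 ≈ 8.6400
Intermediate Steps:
k(K, R) = 9
s(V, q) = 0
A = 30 (A = 9 + 21 = 30)
((-18 + s(-4, 3))/(O(0) - 25))*(A - 18) = ((-18 + 0)/(0 - 25))*(30 - 18) = -18/(-25)*12 = -18*(-1/25)*12 = (18/25)*12 = 216/25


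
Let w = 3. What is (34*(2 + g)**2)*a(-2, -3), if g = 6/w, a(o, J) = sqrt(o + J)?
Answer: 544*I*sqrt(5) ≈ 1216.4*I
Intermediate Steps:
a(o, J) = sqrt(J + o)
g = 2 (g = 6/3 = 6*(1/3) = 2)
(34*(2 + g)**2)*a(-2, -3) = (34*(2 + 2)**2)*sqrt(-3 - 2) = (34*4**2)*sqrt(-5) = (34*16)*(I*sqrt(5)) = 544*(I*sqrt(5)) = 544*I*sqrt(5)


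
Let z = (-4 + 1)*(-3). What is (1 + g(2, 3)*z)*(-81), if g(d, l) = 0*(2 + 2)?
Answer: -81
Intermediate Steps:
z = 9 (z = -3*(-3) = 9)
g(d, l) = 0 (g(d, l) = 0*4 = 0)
(1 + g(2, 3)*z)*(-81) = (1 + 0*9)*(-81) = (1 + 0)*(-81) = 1*(-81) = -81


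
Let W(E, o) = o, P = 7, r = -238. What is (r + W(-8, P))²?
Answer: 53361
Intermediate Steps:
(r + W(-8, P))² = (-238 + 7)² = (-231)² = 53361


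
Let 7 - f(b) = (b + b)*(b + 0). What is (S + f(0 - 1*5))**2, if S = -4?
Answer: 2209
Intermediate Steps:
f(b) = 7 - 2*b**2 (f(b) = 7 - (b + b)*(b + 0) = 7 - 2*b*b = 7 - 2*b**2)
(S + f(0 - 1*5))**2 = (-4 + (7 - 2*(0 - 1*5)**2))**2 = (-4 + (7 - 2*(0 - 5)**2))**2 = (-4 + (7 - 2*(-5)**2))**2 = (-4 + (7 - 2*25))**2 = (-4 + (7 - 50))**2 = (-4 - 43)**2 = (-47)**2 = 2209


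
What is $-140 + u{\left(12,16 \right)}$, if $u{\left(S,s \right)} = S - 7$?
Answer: $-135$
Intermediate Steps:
$u{\left(S,s \right)} = -7 + S$
$-140 + u{\left(12,16 \right)} = -140 + \left(-7 + 12\right) = -140 + 5 = -135$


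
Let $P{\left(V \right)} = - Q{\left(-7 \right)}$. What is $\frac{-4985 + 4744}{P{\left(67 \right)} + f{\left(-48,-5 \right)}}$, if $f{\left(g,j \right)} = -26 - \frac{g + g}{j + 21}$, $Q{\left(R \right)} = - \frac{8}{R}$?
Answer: $\frac{1687}{148} \approx 11.399$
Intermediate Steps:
$P{\left(V \right)} = - \frac{8}{7}$ ($P{\left(V \right)} = - \frac{-8}{-7} = - \frac{\left(-8\right) \left(-1\right)}{7} = \left(-1\right) \frac{8}{7} = - \frac{8}{7}$)
$f{\left(g,j \right)} = -26 - \frac{2 g}{21 + j}$
$\frac{-4985 + 4744}{P{\left(67 \right)} + f{\left(-48,-5 \right)}} = \frac{-4985 + 4744}{- \frac{8}{7} + \frac{2 \left(-273 - -48 - -65\right)}{21 - 5}} = - \frac{241}{- \frac{8}{7} + \frac{2 \left(-273 + 48 + 65\right)}{16}} = - \frac{241}{- \frac{8}{7} + 2 \cdot \frac{1}{16} \left(-160\right)} = - \frac{241}{- \frac{8}{7} - 20} = - \frac{241}{- \frac{148}{7}} = \left(-241\right) \left(- \frac{7}{148}\right) = \frac{1687}{148}$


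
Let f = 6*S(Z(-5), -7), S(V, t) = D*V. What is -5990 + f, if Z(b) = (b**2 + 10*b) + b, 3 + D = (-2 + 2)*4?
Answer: -5450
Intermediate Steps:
D = -3 (D = -3 + (-2 + 2)*4 = -3 + 0*4 = -3 + 0 = -3)
Z(b) = b**2 + 11*b
S(V, t) = -3*V
f = 540 (f = 6*(-(-15)*(11 - 5)) = 6*(-(-15)*6) = 6*(-3*(-30)) = 6*90 = 540)
-5990 + f = -5990 + 540 = -5450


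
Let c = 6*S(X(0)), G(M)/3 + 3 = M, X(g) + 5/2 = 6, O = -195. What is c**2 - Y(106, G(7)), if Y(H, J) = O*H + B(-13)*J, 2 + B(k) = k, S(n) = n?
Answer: 21291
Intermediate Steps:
X(g) = 7/2 (X(g) = -5/2 + 6 = 7/2)
G(M) = -9 + 3*M
B(k) = -2 + k
c = 21 (c = 6*(7/2) = 21)
Y(H, J) = -195*H - 15*J (Y(H, J) = -195*H + (-2 - 13)*J = -195*H - 15*J)
c**2 - Y(106, G(7)) = 21**2 - (-195*106 - 15*(-9 + 3*7)) = 441 - (-20670 - 15*(-9 + 21)) = 441 - (-20670 - 15*12) = 441 - (-20670 - 180) = 441 - 1*(-20850) = 441 + 20850 = 21291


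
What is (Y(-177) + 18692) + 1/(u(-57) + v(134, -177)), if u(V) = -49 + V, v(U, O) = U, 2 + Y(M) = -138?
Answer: 519457/28 ≈ 18552.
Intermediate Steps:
Y(M) = -140 (Y(M) = -2 - 138 = -140)
(Y(-177) + 18692) + 1/(u(-57) + v(134, -177)) = (-140 + 18692) + 1/((-49 - 57) + 134) = 18552 + 1/(-106 + 134) = 18552 + 1/28 = 519457/28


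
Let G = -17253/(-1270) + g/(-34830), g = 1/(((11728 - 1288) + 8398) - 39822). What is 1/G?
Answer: 92820835440/1260974703943 ≈ 0.073610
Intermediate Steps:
g = -1/20984 (g = 1/((10440 + 8398) - 39822) = 1/(18838 - 39822) = 1/(-20984) = -1/20984 ≈ -4.7655e-5)
G = 1260974703943/92820835440 (G = -17253/(-1270) - 1/20984/(-34830) = -17253*(-1/1270) - 1/20984*(-1/34830) = 17253/1270 + 1/730872720 = 1260974703943/92820835440 ≈ 13.585)
1/G = 1/(1260974703943/92820835440) = 92820835440/1260974703943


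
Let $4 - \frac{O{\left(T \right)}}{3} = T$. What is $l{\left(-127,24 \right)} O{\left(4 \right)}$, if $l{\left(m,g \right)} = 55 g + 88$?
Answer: $0$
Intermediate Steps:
$l{\left(m,g \right)} = 88 + 55 g$
$O{\left(T \right)} = 12 - 3 T$
$l{\left(-127,24 \right)} O{\left(4 \right)} = \left(88 + 55 \cdot 24\right) \left(12 - 12\right) = \left(88 + 1320\right) \left(12 - 12\right) = 1408 \cdot 0 = 0$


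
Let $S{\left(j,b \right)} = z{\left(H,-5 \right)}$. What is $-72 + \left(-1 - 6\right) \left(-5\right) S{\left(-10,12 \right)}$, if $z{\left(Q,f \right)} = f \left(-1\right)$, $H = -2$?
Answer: $103$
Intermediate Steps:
$z{\left(Q,f \right)} = - f$
$S{\left(j,b \right)} = 5$ ($S{\left(j,b \right)} = \left(-1\right) \left(-5\right) = 5$)
$-72 + \left(-1 - 6\right) \left(-5\right) S{\left(-10,12 \right)} = -72 + \left(-1 - 6\right) \left(-5\right) 5 = -72 + \left(-7\right) \left(-5\right) 5 = -72 + 35 \cdot 5 = -72 + 175 = 103$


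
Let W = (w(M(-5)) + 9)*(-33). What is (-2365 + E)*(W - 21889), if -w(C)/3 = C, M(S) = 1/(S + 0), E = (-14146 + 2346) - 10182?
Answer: 2703223063/5 ≈ 5.4064e+8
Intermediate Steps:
E = -21982 (E = -11800 - 10182 = -21982)
M(S) = 1/S
w(C) = -3*C
W = -1584/5 (W = (-3/(-5) + 9)*(-33) = (-3*(-1/5) + 9)*(-33) = (3/5 + 9)*(-33) = (48/5)*(-33) = -1584/5 ≈ -316.80)
(-2365 + E)*(W - 21889) = (-2365 - 21982)*(-1584/5 - 21889) = -24347*(-111029/5) = 2703223063/5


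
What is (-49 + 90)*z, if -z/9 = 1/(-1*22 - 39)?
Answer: 369/61 ≈ 6.0492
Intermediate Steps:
z = 9/61 (z = -9/(-1*22 - 39) = -9/(-22 - 39) = -9/(-61) = -9*(-1/61) = 9/61 ≈ 0.14754)
(-49 + 90)*z = (-49 + 90)*(9/61) = 41*(9/61) = 369/61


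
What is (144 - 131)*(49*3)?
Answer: 1911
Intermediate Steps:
(144 - 131)*(49*3) = 13*147 = 1911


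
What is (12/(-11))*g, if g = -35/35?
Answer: 12/11 ≈ 1.0909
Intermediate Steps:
g = -1 (g = -35*1/35 = -1)
(12/(-11))*g = (12/(-11))*(-1) = (12*(-1/11))*(-1) = -12/11*(-1) = 12/11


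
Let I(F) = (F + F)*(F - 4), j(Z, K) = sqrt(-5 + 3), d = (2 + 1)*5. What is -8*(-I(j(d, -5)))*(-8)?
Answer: 256 + 512*I*sqrt(2) ≈ 256.0 + 724.08*I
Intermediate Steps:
d = 15 (d = 3*5 = 15)
j(Z, K) = I*sqrt(2) (j(Z, K) = sqrt(-2) = I*sqrt(2))
I(F) = 2*F*(-4 + F) (I(F) = (2*F)*(-4 + F) = 2*F*(-4 + F))
-8*(-I(j(d, -5)))*(-8) = -8*(-2*I*sqrt(2)*(-4 + I*sqrt(2)))*(-8) = -128*I*sqrt(2)*(-4 + I*sqrt(2))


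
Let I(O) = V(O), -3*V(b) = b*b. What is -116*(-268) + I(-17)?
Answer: 92975/3 ≈ 30992.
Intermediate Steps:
V(b) = -b²/3 (V(b) = -b*b/3 = -b²/3)
I(O) = -O²/3
-116*(-268) + I(-17) = -116*(-268) - ⅓*(-17)² = 31088 - ⅓*289 = 31088 - 289/3 = 92975/3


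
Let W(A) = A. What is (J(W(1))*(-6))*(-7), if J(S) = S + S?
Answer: 84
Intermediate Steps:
J(S) = 2*S
(J(W(1))*(-6))*(-7) = ((2*1)*(-6))*(-7) = (2*(-6))*(-7) = -12*(-7) = 84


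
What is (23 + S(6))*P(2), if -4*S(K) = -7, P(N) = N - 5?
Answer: -297/4 ≈ -74.250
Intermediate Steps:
P(N) = -5 + N
S(K) = 7/4 (S(K) = -¼*(-7) = 7/4)
(23 + S(6))*P(2) = (23 + 7/4)*(-5 + 2) = (99/4)*(-3) = -297/4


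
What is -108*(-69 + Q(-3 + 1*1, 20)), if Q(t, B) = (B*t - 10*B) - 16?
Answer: 35100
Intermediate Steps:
Q(t, B) = -16 - 10*B + B*t (Q(t, B) = (-10*B + B*t) - 16 = -16 - 10*B + B*t)
-108*(-69 + Q(-3 + 1*1, 20)) = -108*(-69 + (-16 - 10*20 + 20*(-3 + 1*1))) = -108*(-69 + (-16 - 200 + 20*(-3 + 1))) = -108*(-69 + (-16 - 200 + 20*(-2))) = -108*(-69 + (-16 - 200 - 40)) = -108*(-69 - 256) = -108*(-325) = 35100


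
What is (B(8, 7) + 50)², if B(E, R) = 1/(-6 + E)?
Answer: 10201/4 ≈ 2550.3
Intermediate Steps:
(B(8, 7) + 50)² = (1/(-6 + 8) + 50)² = (1/2 + 50)² = (½ + 50)² = (101/2)² = 10201/4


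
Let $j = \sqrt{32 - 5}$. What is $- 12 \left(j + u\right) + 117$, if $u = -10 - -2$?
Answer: $213 - 36 \sqrt{3} \approx 150.65$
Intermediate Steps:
$u = -8$ ($u = -10 + 2 = -8$)
$j = 3 \sqrt{3}$ ($j = \sqrt{32 + \left(-15 + 10\right)} = \sqrt{32 - 5} = \sqrt{27} = 3 \sqrt{3} \approx 5.1962$)
$- 12 \left(j + u\right) + 117 = - 12 \left(3 \sqrt{3} - 8\right) + 117 = - 12 \left(-8 + 3 \sqrt{3}\right) + 117 = \left(96 - 36 \sqrt{3}\right) + 117 = 213 - 36 \sqrt{3}$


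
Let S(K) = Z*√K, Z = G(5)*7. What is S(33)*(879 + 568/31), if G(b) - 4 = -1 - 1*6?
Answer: -584157*√33/31 ≈ -1.0825e+5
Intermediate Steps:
G(b) = -3 (G(b) = 4 + (-1 - 1*6) = 4 + (-1 - 6) = 4 - 7 = -3)
Z = -21 (Z = -3*7 = -21)
S(K) = -21*√K
S(33)*(879 + 568/31) = (-21*√33)*(879 + 568/31) = -21*√33*(27817/31) = -584157*√33/31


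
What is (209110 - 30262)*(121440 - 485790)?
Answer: -65163268800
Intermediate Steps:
(209110 - 30262)*(121440 - 485790) = 178848*(-364350) = -65163268800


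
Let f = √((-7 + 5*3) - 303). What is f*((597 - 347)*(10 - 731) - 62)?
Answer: -180312*I*√295 ≈ -3.097e+6*I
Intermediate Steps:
f = I*√295 (f = √((-7 + 15) - 303) = √(8 - 303) = √(-295) = I*√295 ≈ 17.176*I)
f*((597 - 347)*(10 - 731) - 62) = (I*√295)*((597 - 347)*(10 - 731) - 62) = (I*√295)*(250*(-721) - 62) = (I*√295)*(-180250 - 62) = (I*√295)*(-180312) = -180312*I*√295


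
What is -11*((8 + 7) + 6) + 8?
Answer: -223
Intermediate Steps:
-11*((8 + 7) + 6) + 8 = -11*(15 + 6) + 8 = -11*21 + 8 = -231 + 8 = -223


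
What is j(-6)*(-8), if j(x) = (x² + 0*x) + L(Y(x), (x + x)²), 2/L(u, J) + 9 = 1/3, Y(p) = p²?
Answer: -3720/13 ≈ -286.15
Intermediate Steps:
L(u, J) = -3/13 (L(u, J) = 2/(-9 + 1/3) = 2/(-9 + ⅓) = 2/(-26/3) = 2*(-3/26) = -3/13)
j(x) = -3/13 + x² (j(x) = (x² + 0*x) - 3/13 = (x² + 0) - 3/13 = x² - 3/13 = -3/13 + x²)
j(-6)*(-8) = (-3/13 + (-6)²)*(-8) = (-3/13 + 36)*(-8) = (465/13)*(-8) = -3720/13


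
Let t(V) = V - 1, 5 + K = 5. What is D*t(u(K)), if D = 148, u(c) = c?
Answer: -148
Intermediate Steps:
K = 0 (K = -5 + 5 = 0)
t(V) = -1 + V
D*t(u(K)) = 148*(-1 + 0) = 148*(-1) = -148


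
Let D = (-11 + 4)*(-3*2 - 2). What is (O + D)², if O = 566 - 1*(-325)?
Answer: 896809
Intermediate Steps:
D = 56 (D = -7*(-6 - 2) = -7*(-8) = 56)
O = 891 (O = 566 + 325 = 891)
(O + D)² = (891 + 56)² = 947² = 896809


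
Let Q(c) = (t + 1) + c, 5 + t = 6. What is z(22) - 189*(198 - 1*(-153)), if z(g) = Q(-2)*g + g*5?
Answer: -66229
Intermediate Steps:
t = 1 (t = -5 + 6 = 1)
Q(c) = 2 + c (Q(c) = (1 + 1) + c = 2 + c)
z(g) = 5*g (z(g) = (2 - 2)*g + g*5 = 0*g + 5*g = 0 + 5*g = 5*g)
z(22) - 189*(198 - 1*(-153)) = 5*22 - 189*(198 - 1*(-153)) = 110 - 189*(198 + 153) = 110 - 189*351 = 110 - 66339 = -66229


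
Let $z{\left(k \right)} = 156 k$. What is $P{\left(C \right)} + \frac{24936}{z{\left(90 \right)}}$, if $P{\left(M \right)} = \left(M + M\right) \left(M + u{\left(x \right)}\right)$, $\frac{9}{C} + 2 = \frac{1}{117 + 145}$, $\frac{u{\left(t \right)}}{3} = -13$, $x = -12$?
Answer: $\frac{63062055931}{160014465} \approx 394.1$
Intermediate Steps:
$u{\left(t \right)} = -39$ ($u{\left(t \right)} = 3 \left(-13\right) = -39$)
$C = - \frac{2358}{523}$ ($C = \frac{9}{-2 + \frac{1}{117 + 145}} = \frac{9}{-2 + \frac{1}{262}} = \frac{9}{- \frac{523}{262}} = 9 \left(- \frac{262}{523}\right) = - \frac{2358}{523} \approx -4.5086$)
$P{\left(M \right)} = 2 M \left(-39 + M\right)$ ($P{\left(M \right)} = \left(M + M\right) \left(M - 39\right) = 2 M \left(-39 + M\right)$)
$P{\left(C \right)} + \frac{24936}{z{\left(90 \right)}} = 2 \left(- \frac{2358}{523}\right) \left(-39 - \frac{2358}{523}\right) + \frac{24936}{156 \cdot 90} = 2 \left(- \frac{2358}{523}\right) \left(- \frac{22755}{523}\right) + \frac{24936}{14040} = \frac{107312580}{273529} + 24936 \cdot \frac{1}{14040} = \frac{107312580}{273529} + \frac{1039}{585} = \frac{63062055931}{160014465}$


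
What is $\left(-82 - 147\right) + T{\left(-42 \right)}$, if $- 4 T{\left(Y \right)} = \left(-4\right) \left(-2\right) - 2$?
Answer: $- \frac{461}{2} \approx -230.5$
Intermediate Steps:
$T{\left(Y \right)} = - \frac{3}{2}$ ($T{\left(Y \right)} = - \frac{\left(-4\right) \left(-2\right) - 2}{4} = - \frac{8 - 2}{4} = \left(- \frac{1}{4}\right) 6 = - \frac{3}{2}$)
$\left(-82 - 147\right) + T{\left(-42 \right)} = \left(-82 - 147\right) - \frac{3}{2} = -229 - \frac{3}{2} = - \frac{461}{2}$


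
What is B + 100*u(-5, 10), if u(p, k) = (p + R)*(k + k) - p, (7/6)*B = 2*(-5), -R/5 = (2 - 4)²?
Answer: -346560/7 ≈ -49509.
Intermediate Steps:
R = -20 (R = -5*(2 - 4)² = -5*(-2)² = -5*4 = -20)
B = -60/7 (B = 6*(2*(-5))/7 = (6/7)*(-10) = -60/7 ≈ -8.5714)
u(p, k) = -p + 2*k*(-20 + p) (u(p, k) = (p - 20)*(k + k) - p = (-20 + p)*(2*k) - p = 2*k*(-20 + p) - p = -p + 2*k*(-20 + p))
B + 100*u(-5, 10) = -60/7 + 100*(-1*(-5) - 40*10 + 2*10*(-5)) = -60/7 + 100*(5 - 400 - 100) = -60/7 + 100*(-495) = -60/7 - 49500 = -346560/7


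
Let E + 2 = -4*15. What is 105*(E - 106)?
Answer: -17640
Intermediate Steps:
E = -62 (E = -2 - 4*15 = -2 - 60 = -62)
105*(E - 106) = 105*(-62 - 106) = 105*(-168) = -17640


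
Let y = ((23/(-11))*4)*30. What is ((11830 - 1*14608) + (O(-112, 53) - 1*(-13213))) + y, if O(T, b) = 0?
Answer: 112025/11 ≈ 10184.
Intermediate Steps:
y = -2760/11 (y = ((23*(-1/11))*4)*30 = -23/11*4*30 = -92/11*30 = -2760/11 ≈ -250.91)
((11830 - 1*14608) + (O(-112, 53) - 1*(-13213))) + y = ((11830 - 1*14608) + (0 - 1*(-13213))) - 2760/11 = ((11830 - 14608) + (0 + 13213)) - 2760/11 = (-2778 + 13213) - 2760/11 = 10435 - 2760/11 = 112025/11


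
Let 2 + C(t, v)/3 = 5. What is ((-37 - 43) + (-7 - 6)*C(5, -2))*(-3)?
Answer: 591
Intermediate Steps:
C(t, v) = 9 (C(t, v) = -6 + 3*5 = -6 + 15 = 9)
((-37 - 43) + (-7 - 6)*C(5, -2))*(-3) = ((-37 - 43) + (-7 - 6)*9)*(-3) = (-80 - 13*9)*(-3) = (-80 - 117)*(-3) = -197*(-3) = 591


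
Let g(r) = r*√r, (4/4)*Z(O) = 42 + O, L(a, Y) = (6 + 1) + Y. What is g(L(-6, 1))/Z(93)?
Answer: 16*√2/135 ≈ 0.16761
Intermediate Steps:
L(a, Y) = 7 + Y
Z(O) = 42 + O
g(r) = r^(3/2)
g(L(-6, 1))/Z(93) = (7 + 1)^(3/2)/(42 + 93) = 8^(3/2)/135 = (16*√2)*(1/135) = 16*√2/135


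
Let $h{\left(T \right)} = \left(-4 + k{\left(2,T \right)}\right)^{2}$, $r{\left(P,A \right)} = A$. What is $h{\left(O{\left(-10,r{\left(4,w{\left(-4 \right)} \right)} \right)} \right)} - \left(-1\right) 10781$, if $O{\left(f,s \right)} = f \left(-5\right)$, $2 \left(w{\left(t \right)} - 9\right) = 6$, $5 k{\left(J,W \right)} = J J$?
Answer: $\frac{269781}{25} \approx 10791.0$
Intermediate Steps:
$k{\left(J,W \right)} = \frac{J^{2}}{5}$ ($k{\left(J,W \right)} = \frac{J J}{5} = \frac{J^{2}}{5}$)
$w{\left(t \right)} = 12$ ($w{\left(t \right)} = 9 + \frac{1}{2} \cdot 6 = 9 + 3 = 12$)
$O{\left(f,s \right)} = - 5 f$
$h{\left(T \right)} = \frac{256}{25}$ ($h{\left(T \right)} = \left(-4 + \frac{2^{2}}{5}\right)^{2} = \left(-4 + \frac{1}{5} \cdot 4\right)^{2} = \left(-4 + \frac{4}{5}\right)^{2} = \left(- \frac{16}{5}\right)^{2} = \frac{256}{25}$)
$h{\left(O{\left(-10,r{\left(4,w{\left(-4 \right)} \right)} \right)} \right)} - \left(-1\right) 10781 = \frac{256}{25} - \left(-1\right) 10781 = \frac{256}{25} - -10781 = \frac{256}{25} + 10781 = \frac{269781}{25}$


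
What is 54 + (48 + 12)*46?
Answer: 2814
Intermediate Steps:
54 + (48 + 12)*46 = 54 + 60*46 = 54 + 2760 = 2814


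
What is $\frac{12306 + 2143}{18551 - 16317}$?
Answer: $\frac{14449}{2234} \approx 6.4678$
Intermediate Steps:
$\frac{12306 + 2143}{18551 - 16317} = \frac{14449}{2234}$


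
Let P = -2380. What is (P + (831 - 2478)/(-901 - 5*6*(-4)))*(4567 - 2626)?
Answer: -3604695153/781 ≈ -4.6155e+6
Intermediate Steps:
(P + (831 - 2478)/(-901 - 5*6*(-4)))*(4567 - 2626) = (-2380 + (831 - 2478)/(-901 - 5*6*(-4)))*(4567 - 2626) = (-2380 - 1647/(-901 - 30*(-4)))*1941 = (-2380 - 1647/(-901 + 120))*1941 = (-2380 - 1647/(-781))*1941 = (-2380 - 1647*(-1/781))*1941 = (-2380 + 1647/781)*1941 = -1857133/781*1941 = -3604695153/781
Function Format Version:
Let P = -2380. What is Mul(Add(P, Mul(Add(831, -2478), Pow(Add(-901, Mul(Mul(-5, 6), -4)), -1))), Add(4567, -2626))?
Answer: Rational(-3604695153, 781) ≈ -4.6155e+6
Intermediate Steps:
Mul(Add(P, Mul(Add(831, -2478), Pow(Add(-901, Mul(Mul(-5, 6), -4)), -1))), Add(4567, -2626)) = Mul(Add(-2380, Mul(Add(831, -2478), Pow(Add(-901, Mul(Mul(-5, 6), -4)), -1))), Add(4567, -2626)) = Mul(Add(-2380, Mul(-1647, Pow(Add(-901, Mul(-30, -4)), -1))), 1941) = Mul(Add(-2380, Mul(-1647, Pow(Add(-901, 120), -1))), 1941) = Mul(Add(-2380, Mul(-1647, Pow(-781, -1))), 1941) = Mul(Add(-2380, Mul(-1647, Rational(-1, 781))), 1941) = Mul(Add(-2380, Rational(1647, 781)), 1941) = Mul(Rational(-1857133, 781), 1941) = Rational(-3604695153, 781)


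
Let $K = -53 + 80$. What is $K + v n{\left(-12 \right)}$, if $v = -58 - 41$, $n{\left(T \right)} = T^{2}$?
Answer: $-14229$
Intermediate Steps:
$K = 27$
$v = -99$
$K + v n{\left(-12 \right)} = 27 - 99 \left(-12\right)^{2} = 27 - 14256 = -14229$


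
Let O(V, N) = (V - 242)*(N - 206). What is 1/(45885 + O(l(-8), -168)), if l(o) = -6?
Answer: 1/138637 ≈ 7.2131e-6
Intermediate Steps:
O(V, N) = (-242 + V)*(-206 + N)
1/(45885 + O(l(-8), -168)) = 1/(45885 + (49852 - 242*(-168) - 206*(-6) - 168*(-6))) = 1/(45885 + (49852 + 40656 + 1236 + 1008)) = 1/(45885 + 92752) = 1/138637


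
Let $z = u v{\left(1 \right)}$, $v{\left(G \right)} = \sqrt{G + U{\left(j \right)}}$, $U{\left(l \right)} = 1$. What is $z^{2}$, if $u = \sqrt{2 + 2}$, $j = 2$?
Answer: $8$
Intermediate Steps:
$v{\left(G \right)} = \sqrt{1 + G}$ ($v{\left(G \right)} = \sqrt{G + 1} = \sqrt{1 + G}$)
$u = 2$ ($u = \sqrt{4} = 2$)
$z = 2 \sqrt{2}$ ($z = 2 \sqrt{1 + 1} = 2 \sqrt{2} \approx 2.8284$)
$z^{2} = \left(2 \sqrt{2}\right)^{2} = 8$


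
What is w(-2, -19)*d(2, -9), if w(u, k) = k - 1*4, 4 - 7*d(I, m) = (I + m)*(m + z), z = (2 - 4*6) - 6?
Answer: 5865/7 ≈ 837.86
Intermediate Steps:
z = -28 (z = (2 - 24) - 6 = -22 - 6 = -28)
d(I, m) = 4/7 - (-28 + m)*(I + m)/7 (d(I, m) = 4/7 - (I + m)*(m - 28)/7 = 4/7 - (I + m)*(-28 + m)/7 = 4/7 - (-28 + m)*(I + m)/7)
w(u, k) = -4 + k (w(u, k) = k - 4 = -4 + k)
w(-2, -19)*d(2, -9) = (-4 - 19)*(4/7 + 4*2 + 4*(-9) - ⅐*(-9)² - ⅐*2*(-9)) = -23*(4/7 + 8 - 36 - ⅐*81 + 18/7) = -23*(4/7 + 8 - 36 - 81/7 + 18/7) = -23*(-255/7) = 5865/7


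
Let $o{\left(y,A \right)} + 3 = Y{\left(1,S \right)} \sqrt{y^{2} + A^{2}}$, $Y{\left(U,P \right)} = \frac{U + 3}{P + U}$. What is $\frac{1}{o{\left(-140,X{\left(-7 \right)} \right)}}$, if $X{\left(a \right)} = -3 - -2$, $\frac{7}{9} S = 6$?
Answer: $\frac{11163}{15333695} + \frac{1708 \sqrt{19601}}{15333695} \approx 0.016323$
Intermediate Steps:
$S = \frac{54}{7}$ ($S = \frac{9}{7} \cdot 6 = \frac{54}{7} \approx 7.7143$)
$Y{\left(U,P \right)} = \frac{3 + U}{P + U}$
$X{\left(a \right)} = -1$ ($X{\left(a \right)} = -3 + 2 = -1$)
$o{\left(y,A \right)} = -3 + \frac{28 \sqrt{A^{2} + y^{2}}}{61}$ ($o{\left(y,A \right)} = -3 + \frac{3 + 1}{\frac{54}{7} + 1} \sqrt{y^{2} + A^{2}} = -3 + \frac{1}{\frac{61}{7}} \cdot 4 \sqrt{A^{2} + y^{2}} = -3 + \frac{7}{61} \cdot 4 \sqrt{A^{2} + y^{2}} = -3 + \frac{28 \sqrt{A^{2} + y^{2}}}{61}$)
$\frac{1}{o{\left(-140,X{\left(-7 \right)} \right)}} = \frac{1}{-3 + \frac{28 \sqrt{\left(-1\right)^{2} + \left(-140\right)^{2}}}{61}} = \frac{1}{-3 + \frac{28 \sqrt{1 + 19600}}{61}} = \frac{1}{-3 + \frac{28 \sqrt{19601}}{61}}$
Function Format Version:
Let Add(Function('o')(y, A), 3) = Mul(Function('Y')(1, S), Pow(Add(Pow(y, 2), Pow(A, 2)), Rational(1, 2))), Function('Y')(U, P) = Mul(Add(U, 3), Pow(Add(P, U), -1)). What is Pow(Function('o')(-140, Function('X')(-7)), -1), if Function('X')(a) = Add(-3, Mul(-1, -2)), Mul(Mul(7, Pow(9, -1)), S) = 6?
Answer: Add(Rational(11163, 15333695), Mul(Rational(1708, 15333695), Pow(19601, Rational(1, 2)))) ≈ 0.016323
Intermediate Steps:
S = Rational(54, 7) (S = Mul(Rational(9, 7), 6) = Rational(54, 7) ≈ 7.7143)
Function('Y')(U, P) = Mul(Pow(Add(P, U), -1), Add(3, U)) (Function('Y')(U, P) = Mul(Add(3, U), Pow(Add(P, U), -1)) = Mul(Pow(Add(P, U), -1), Add(3, U)))
Function('X')(a) = -1 (Function('X')(a) = Add(-3, 2) = -1)
Function('o')(y, A) = Add(-3, Mul(Rational(28, 61), Pow(Add(Pow(A, 2), Pow(y, 2)), Rational(1, 2)))) (Function('o')(y, A) = Add(-3, Mul(Mul(Pow(Add(Rational(54, 7), 1), -1), Add(3, 1)), Pow(Add(Pow(y, 2), Pow(A, 2)), Rational(1, 2)))) = Add(-3, Mul(Mul(Pow(Rational(61, 7), -1), 4), Pow(Add(Pow(A, 2), Pow(y, 2)), Rational(1, 2)))) = Add(-3, Mul(Mul(Rational(7, 61), 4), Pow(Add(Pow(A, 2), Pow(y, 2)), Rational(1, 2)))) = Add(-3, Mul(Rational(28, 61), Pow(Add(Pow(A, 2), Pow(y, 2)), Rational(1, 2)))))
Pow(Function('o')(-140, Function('X')(-7)), -1) = Pow(Add(-3, Mul(Rational(28, 61), Pow(Add(Pow(-1, 2), Pow(-140, 2)), Rational(1, 2)))), -1) = Pow(Add(-3, Mul(Rational(28, 61), Pow(Add(1, 19600), Rational(1, 2)))), -1) = Pow(Add(-3, Mul(Rational(28, 61), Pow(19601, Rational(1, 2)))), -1)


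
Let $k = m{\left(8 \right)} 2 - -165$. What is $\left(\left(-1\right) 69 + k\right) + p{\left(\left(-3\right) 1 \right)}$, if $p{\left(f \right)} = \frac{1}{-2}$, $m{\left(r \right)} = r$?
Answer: $\frac{223}{2} \approx 111.5$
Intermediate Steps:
$k = 181$ ($k = 8 \cdot 2 - -165 = 16 + 165 = 181$)
$p{\left(f \right)} = - \frac{1}{2}$
$\left(\left(-1\right) 69 + k\right) + p{\left(\left(-3\right) 1 \right)} = \left(\left(-1\right) 69 + 181\right) - \frac{1}{2} = \left(-69 + 181\right) - \frac{1}{2} = 112 - \frac{1}{2} = \frac{223}{2}$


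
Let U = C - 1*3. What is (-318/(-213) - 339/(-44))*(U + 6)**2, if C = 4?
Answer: 1407917/3124 ≈ 450.68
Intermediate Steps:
U = 1 (U = 4 - 1*3 = 4 - 3 = 1)
(-318/(-213) - 339/(-44))*(U + 6)**2 = (-318/(-213) - 339/(-44))*(1 + 6)**2 = (-318*(-1/213) - 339*(-1/44))*7**2 = (106/71 + 339/44)*49 = (28733/3124)*49 = 1407917/3124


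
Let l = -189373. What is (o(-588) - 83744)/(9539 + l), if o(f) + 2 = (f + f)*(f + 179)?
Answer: -198619/89917 ≈ -2.2089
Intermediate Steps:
o(f) = -2 + 2*f*(179 + f) (o(f) = -2 + (f + f)*(f + 179) = -2 + (2*f)*(179 + f) = -2 + 2*f*(179 + f))
(o(-588) - 83744)/(9539 + l) = ((-2 + 2*(-588)**2 + 358*(-588)) - 83744)/(9539 - 189373) = ((-2 + 2*345744 - 210504) - 83744)/(-179834) = ((-2 + 691488 - 210504) - 83744)*(-1/179834) = (480982 - 83744)*(-1/179834) = 397238*(-1/179834) = -198619/89917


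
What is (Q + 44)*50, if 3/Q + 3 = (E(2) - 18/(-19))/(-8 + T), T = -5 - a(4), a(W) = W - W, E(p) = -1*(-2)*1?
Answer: 1716350/797 ≈ 2153.5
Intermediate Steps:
E(p) = 2 (E(p) = 2*1 = 2)
a(W) = 0
T = -5 (T = -5 - 1*0 = -5 + 0 = -5)
Q = -741/797 (Q = 3/(-3 + (2 - 18/(-19))/(-8 - 5)) = 3/(-3 + (2 - 18*(-1/19))/(-13)) = 3/(-3 + (2 + 18/19)*(-1/13)) = 3/(-3 + (56/19)*(-1/13)) = 3/(-3 - 56/247) = 3/(-797/247) = 3*(-247/797) = -741/797 ≈ -0.92974)
(Q + 44)*50 = (-741/797 + 44)*50 = (34327/797)*50 = 1716350/797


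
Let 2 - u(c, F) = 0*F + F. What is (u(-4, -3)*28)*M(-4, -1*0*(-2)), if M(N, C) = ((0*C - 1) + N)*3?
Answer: -2100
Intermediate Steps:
M(N, C) = -3 + 3*N (M(N, C) = ((0 - 1) + N)*3 = (-1 + N)*3 = -3 + 3*N)
u(c, F) = 2 - F (u(c, F) = 2 - (0*F + F) = 2 - (0 + F) = 2 - F)
(u(-4, -3)*28)*M(-4, -1*0*(-2)) = ((2 - 1*(-3))*28)*(-3 + 3*(-4)) = ((2 + 3)*28)*(-3 - 12) = (5*28)*(-15) = 140*(-15) = -2100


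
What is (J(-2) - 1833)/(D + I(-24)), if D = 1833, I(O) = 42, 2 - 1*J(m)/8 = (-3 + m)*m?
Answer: -1897/1875 ≈ -1.0117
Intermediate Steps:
J(m) = 16 - 8*m*(-3 + m) (J(m) = 16 - 8*(-3 + m)*m = 16 - 8*m*(-3 + m))
(J(-2) - 1833)/(D + I(-24)) = ((16 - 8*(-2)² + 24*(-2)) - 1833)/(1833 + 42) = ((16 - 8*4 - 48) - 1833)/1875 = ((16 - 32 - 48) - 1833)*(1/1875) = (-64 - 1833)*(1/1875) = -1897*1/1875 = -1897/1875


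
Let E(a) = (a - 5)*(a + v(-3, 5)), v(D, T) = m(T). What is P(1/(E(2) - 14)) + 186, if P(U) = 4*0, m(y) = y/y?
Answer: 186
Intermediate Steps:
m(y) = 1
v(D, T) = 1
E(a) = (1 + a)*(-5 + a) (E(a) = (a - 5)*(a + 1) = (-5 + a)*(1 + a) = (1 + a)*(-5 + a))
P(U) = 0
P(1/(E(2) - 14)) + 186 = 0 + 186 = 186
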